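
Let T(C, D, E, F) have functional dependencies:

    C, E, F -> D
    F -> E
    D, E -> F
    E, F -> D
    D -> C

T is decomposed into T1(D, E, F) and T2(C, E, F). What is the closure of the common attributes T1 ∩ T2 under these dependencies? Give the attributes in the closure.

C, D, E, F

T1 ∩ T2 = {E, F}.
E, F → D applies, adding D
D → C applies, adding C
Closure: {C, D, E, F}.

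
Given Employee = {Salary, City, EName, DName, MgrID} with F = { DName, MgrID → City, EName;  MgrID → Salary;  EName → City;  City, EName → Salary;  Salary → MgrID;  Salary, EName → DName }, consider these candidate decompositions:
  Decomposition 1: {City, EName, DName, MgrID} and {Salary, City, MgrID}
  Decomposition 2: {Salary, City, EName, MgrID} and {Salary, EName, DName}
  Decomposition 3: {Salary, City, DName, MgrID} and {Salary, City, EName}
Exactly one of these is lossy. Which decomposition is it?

Decomposition 1: common = {City, MgrID}, closure = {Salary, City, MgrID} → lossless.
Decomposition 2: common = {Salary, EName}, closure = {Salary, City, EName, DName, MgrID} → lossless.
Decomposition 3: common = {Salary, City}, closure = {Salary, City, MgrID} → lossy.

Decomposition 3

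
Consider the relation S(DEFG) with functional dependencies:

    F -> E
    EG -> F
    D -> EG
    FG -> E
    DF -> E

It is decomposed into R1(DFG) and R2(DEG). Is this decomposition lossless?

Yes

Common attributes: R1 ∩ R2 = {DG}.
Closure of {DG}: D → EG applies, adding E; EG → F applies, adding F. So (DG)⁺ = {DEFG}.
This closure contains every attribute of R1, so R1 ∩ R2 → R1. The join is lossless.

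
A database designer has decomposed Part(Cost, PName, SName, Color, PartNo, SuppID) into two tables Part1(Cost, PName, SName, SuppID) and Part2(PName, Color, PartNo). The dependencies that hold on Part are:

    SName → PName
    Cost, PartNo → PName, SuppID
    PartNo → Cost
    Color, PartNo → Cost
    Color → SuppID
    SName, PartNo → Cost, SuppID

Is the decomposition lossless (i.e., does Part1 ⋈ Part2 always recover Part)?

Common attributes: Part1 ∩ Part2 = {PName}.
No dependency enlarges {PName}, so (PName)⁺ = {PName}.
The closure contains neither all of Part1 = {Cost, PName, SName, SuppID} nor all of Part2 = {PName, Color, PartNo}, so the common attributes are not a superkey of either fragment. The join is lossy.

No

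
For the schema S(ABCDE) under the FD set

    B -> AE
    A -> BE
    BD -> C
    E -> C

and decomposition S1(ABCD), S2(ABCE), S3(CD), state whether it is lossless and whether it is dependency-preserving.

Lossless test (chase): Rows 1 and 2 agree on B; apply B→AE and equate their AE entries. Row 1 is now all distinguished symbols — the join is lossless.
Dependency preservation: every FD's attributes lie within a single fragment, so each can be enforced locally — preserved.

lossless and dependency-preserving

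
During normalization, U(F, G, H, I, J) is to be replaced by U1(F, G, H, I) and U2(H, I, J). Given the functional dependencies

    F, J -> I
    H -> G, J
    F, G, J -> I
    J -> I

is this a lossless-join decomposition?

Yes

Common attributes: U1 ∩ U2 = {H, I}.
Closure of {H, I}: H → G, J applies, adding G, J. So (H, I)⁺ = {G, H, I, J}.
This closure contains every attribute of U2, so U1 ∩ U2 → U2. The join is lossless.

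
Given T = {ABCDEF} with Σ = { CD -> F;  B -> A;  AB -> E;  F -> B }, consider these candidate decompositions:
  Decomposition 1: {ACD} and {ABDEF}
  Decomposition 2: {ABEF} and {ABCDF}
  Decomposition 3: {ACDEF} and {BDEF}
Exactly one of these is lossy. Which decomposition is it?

Decomposition 1

Decomposition 1: common = {AD}, closure = {AD} → lossy.
Decomposition 2: common = {ABF}, closure = {ABEF} → lossless.
Decomposition 3: common = {DEF}, closure = {ABDEF} → lossless.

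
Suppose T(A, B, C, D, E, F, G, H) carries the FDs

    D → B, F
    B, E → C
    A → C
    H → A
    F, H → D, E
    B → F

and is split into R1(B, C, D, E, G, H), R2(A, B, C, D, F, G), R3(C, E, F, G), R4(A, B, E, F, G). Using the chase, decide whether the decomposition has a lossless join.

Chase test. Columns are A, B, C, D, E, F, G, H; row i has aⱼ where attribute j ∈ Ri, else bᵢⱼ.
Initial tableau (one row per fragment):
  row 1: b11 a2 a3 a4 a5 b16 a7 a8
  row 2: a1 a2 a3 a4 b25 a6 a7 b28
  row 3: b31 b32 a3 b34 a5 a6 a7 b38
  row 4: a1 a2 b43 b44 a5 a6 a7 b48
Rows 1 and 2 agree on D; apply D→B, F and equate their B, F entries.
Rows 1 and 4 agree on B, E; apply B, E→C and equate their C entries.
No row becomes fully distinguished — the join is lossy.

No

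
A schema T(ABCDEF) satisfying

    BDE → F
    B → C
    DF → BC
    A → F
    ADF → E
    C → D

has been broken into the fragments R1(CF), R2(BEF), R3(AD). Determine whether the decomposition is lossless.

Chase test. Columns are ABCDEF; row i has aⱼ where attribute j ∈ Ri, else bᵢⱼ.
Initial tableau (one row per fragment):
  row 1: b11 b12 a3 b14 b15 a6
  row 2: b21 a2 b23 b24 a5 a6
  row 3: a1 b32 b33 a4 b35 b36
No row becomes fully distinguished — the join is lossy.

No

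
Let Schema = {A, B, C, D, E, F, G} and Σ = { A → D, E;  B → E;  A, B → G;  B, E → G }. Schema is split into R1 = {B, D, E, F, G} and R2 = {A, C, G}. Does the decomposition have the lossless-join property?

Common attributes: R1 ∩ R2 = {G}.
No dependency enlarges {G}, so (G)⁺ = {G}.
The closure contains neither all of R1 = {B, D, E, F, G} nor all of R2 = {A, C, G}, so the common attributes are not a superkey of either fragment. The join is lossy.

No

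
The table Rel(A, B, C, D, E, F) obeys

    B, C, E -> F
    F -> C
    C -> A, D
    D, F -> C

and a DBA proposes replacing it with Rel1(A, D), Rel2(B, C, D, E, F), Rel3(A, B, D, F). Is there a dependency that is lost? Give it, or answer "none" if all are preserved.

C -> A, D

Check C → A, D: no single fragment contains all of {A, C, D}, and the restricted closure of {C} across the fragments never reaches {A, D}.
B, C, E → F is preserved.
F → C is preserved.
D, F → C is preserved.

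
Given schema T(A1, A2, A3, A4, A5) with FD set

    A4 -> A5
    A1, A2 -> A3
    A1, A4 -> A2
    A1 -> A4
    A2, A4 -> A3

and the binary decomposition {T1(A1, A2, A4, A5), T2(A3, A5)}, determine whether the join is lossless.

No

Common attributes: T1 ∩ T2 = {A5}.
No dependency enlarges {A5}, so (A5)⁺ = {A5}.
The closure contains neither all of T1 = {A1, A2, A4, A5} nor all of T2 = {A3, A5}, so the common attributes are not a superkey of either fragment. The join is lossy.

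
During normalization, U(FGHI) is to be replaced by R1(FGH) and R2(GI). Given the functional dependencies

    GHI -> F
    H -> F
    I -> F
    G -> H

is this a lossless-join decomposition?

Common attributes: R1 ∩ R2 = {G}.
Closure of {G}: G → H applies, adding H; H → F applies, adding F. So (G)⁺ = {FGH}.
This closure contains every attribute of R1, so R1 ∩ R2 → R1. The join is lossless.

Yes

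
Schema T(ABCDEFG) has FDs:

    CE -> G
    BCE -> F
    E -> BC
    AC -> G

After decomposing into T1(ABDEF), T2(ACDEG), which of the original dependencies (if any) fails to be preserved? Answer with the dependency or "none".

CE → G lies within T2.
BCE → F: restricted closure across fragments reaches F.
E → BC: restricted closure across fragments reaches BC.
AC → G lies within T2.
Every dependency is enforceable on the fragments, so the decomposition is dependency-preserving.

none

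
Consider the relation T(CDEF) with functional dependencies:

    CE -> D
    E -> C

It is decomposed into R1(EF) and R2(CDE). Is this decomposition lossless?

Common attributes: R1 ∩ R2 = {E}.
Closure of {E}: E → C applies, adding C; CE → D applies, adding D. So (E)⁺ = {CDE}.
This closure contains every attribute of R2, so R1 ∩ R2 → R2. The join is lossless.

Yes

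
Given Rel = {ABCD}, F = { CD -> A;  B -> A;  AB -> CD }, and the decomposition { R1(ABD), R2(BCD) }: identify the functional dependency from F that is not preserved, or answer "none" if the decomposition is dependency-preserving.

Check CD → A: no single fragment contains all of {ACD}, and the restricted closure of {CD} across the fragments never reaches {A}.
B → A is preserved.
AB → CD is preserved.

CD -> A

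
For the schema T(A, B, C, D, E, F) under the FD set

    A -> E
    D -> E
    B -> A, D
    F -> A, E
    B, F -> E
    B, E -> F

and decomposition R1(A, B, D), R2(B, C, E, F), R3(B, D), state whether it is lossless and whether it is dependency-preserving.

Lossless test (chase): Rows 1 and 3 agree on D; apply D→E and equate their E entries. Rows 1 and 2 agree on B; apply B→A, D and equate their A, D entries. Rows 1 and 3 agree on B; apply B→A, D and equate their A, D entries. Rows 1 and 3 agree on B, E; apply B, E→F and equate their F entries. Rows 1 and 2 agree on A; apply A→E and equate their E entries. Rows 1 and 2 agree on B, E; apply B, E→F and equate their F entries. Row 2 is now all distinguished symbols — the join is lossless.
Dependency preservation: the restricted closure of {A} across the fragments never reaches {E}, so A → E cannot be enforced without a join — not preserved.

lossless but not dependency-preserving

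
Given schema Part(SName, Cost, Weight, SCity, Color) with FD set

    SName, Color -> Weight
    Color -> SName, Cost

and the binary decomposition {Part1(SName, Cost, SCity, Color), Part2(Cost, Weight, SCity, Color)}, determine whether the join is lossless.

Common attributes: Part1 ∩ Part2 = {Cost, SCity, Color}.
Closure of {Cost, SCity, Color}: Color → SName, Cost applies, adding SName; SName, Color → Weight applies, adding Weight. So (Cost, SCity, Color)⁺ = {SName, Cost, Weight, SCity, Color}.
This closure contains every attribute of Part1, so Part1 ∩ Part2 → Part1. The join is lossless.

Yes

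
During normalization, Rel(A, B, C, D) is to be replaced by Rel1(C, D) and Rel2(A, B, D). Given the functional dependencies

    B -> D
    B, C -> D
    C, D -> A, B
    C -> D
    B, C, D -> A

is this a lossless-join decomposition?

Common attributes: Rel1 ∩ Rel2 = {D}.
No dependency enlarges {D}, so (D)⁺ = {D}.
The closure contains neither all of Rel1 = {C, D} nor all of Rel2 = {A, B, D}, so the common attributes are not a superkey of either fragment. The join is lossy.

No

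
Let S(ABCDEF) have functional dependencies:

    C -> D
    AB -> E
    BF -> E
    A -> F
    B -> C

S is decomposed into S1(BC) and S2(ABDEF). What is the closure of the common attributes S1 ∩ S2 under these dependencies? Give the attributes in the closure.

S1 ∩ S2 = {B}.
B → C applies, adding C
C → D applies, adding D
Closure: {BCD}.

BCD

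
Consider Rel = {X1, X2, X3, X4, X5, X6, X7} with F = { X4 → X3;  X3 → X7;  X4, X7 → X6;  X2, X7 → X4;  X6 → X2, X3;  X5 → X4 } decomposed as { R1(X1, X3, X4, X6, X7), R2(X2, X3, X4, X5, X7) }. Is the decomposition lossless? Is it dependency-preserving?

Lossless test: (X3, X4, X7)⁺ = {X2, X3, X4, X6, X7}, which is a superkey of neither fragment — lossy.
Dependency preservation: X6 → X2, X3 is not contained in any single fragment, but the restricted closure of its left-hand side across the fragments still reaches the right-hand side; the remaining FDs each lie inside some fragment. All dependencies are preserved.

lossy but dependency-preserving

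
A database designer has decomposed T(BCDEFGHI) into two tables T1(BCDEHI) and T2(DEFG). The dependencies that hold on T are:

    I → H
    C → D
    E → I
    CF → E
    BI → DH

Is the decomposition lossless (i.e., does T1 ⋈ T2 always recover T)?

Common attributes: T1 ∩ T2 = {DE}.
Closure of {DE}: E → I applies, adding I; I → H applies, adding H. So (DE)⁺ = {DEHI}.
The closure contains neither all of T1 = {BCDEHI} nor all of T2 = {DEFG}, so the common attributes are not a superkey of either fragment. The join is lossy.

No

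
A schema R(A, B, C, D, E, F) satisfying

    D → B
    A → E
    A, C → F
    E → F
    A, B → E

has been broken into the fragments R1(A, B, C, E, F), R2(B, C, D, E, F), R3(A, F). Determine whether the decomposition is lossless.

Chase test. Columns are A, B, C, D, E, F; row i has aⱼ where attribute j ∈ Ri, else bᵢⱼ.
Initial tableau (one row per fragment):
  row 1: a1 a2 a3 b14 a5 a6
  row 2: b21 a2 a3 a4 a5 a6
  row 3: a1 b32 b33 b34 b35 a6
Rows 1 and 3 agree on A; apply A→E and equate their E entries.
No row becomes fully distinguished — the join is lossy.

No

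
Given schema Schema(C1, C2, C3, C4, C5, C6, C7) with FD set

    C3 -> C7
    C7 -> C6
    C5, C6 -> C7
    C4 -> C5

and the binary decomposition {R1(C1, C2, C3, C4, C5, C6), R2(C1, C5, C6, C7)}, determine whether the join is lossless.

Common attributes: R1 ∩ R2 = {C1, C5, C6}.
Closure of {C1, C5, C6}: C5, C6 → C7 applies, adding C7. So (C1, C5, C6)⁺ = {C1, C5, C6, C7}.
This closure contains every attribute of R2, so R1 ∩ R2 → R2. The join is lossless.

Yes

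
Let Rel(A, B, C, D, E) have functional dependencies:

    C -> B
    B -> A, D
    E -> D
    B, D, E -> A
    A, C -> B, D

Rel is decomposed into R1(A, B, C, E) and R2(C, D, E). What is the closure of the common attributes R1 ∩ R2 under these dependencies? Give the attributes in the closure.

R1 ∩ R2 = {C, E}.
C → B applies, adding B
B → A, D applies, adding A, D
Closure: {A, B, C, D, E}.

A, B, C, D, E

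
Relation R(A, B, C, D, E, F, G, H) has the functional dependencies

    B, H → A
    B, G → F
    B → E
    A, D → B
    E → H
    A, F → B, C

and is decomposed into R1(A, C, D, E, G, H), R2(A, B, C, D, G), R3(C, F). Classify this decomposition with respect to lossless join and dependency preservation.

lossy and not dependency-preserving

Lossless test (chase): Rows 1 and 2 agree on A, D; apply A, D→B and equate their B entries. Rows 1 and 2 agree on B, G; apply B, G→F and equate their F entries. Rows 1 and 2 agree on B; apply B→E and equate their E entries. Rows 1 and 2 agree on E; apply E→H and equate their H entries. No row becomes fully distinguished — the join is lossy.
Dependency preservation: the restricted closure of {B, G} across the fragments never reaches {F}, so B, G → F cannot be enforced without a join — not preserved.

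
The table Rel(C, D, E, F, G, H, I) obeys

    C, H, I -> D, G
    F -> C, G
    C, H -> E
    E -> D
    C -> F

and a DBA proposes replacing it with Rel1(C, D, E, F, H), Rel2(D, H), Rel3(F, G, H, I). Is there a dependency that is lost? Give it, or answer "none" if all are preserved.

C, H, I → D, G: restricted closure across fragments reaches D, G.
F → C, G: restricted closure across fragments reaches C, G.
C, H → E lies within Rel1.
E → D lies within Rel1.
C → F lies within Rel1.
Every dependency is enforceable on the fragments, so the decomposition is dependency-preserving.

none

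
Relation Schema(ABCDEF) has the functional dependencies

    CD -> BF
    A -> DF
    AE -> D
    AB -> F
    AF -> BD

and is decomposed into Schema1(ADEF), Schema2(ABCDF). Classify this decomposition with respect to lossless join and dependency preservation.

Lossless test: (ADF)⁺ = {ABDF}, which is a superkey of neither fragment — lossy.
Dependency preservation: every FD's attributes lie within a single fragment, so each can be enforced locally — preserved.

lossy but dependency-preserving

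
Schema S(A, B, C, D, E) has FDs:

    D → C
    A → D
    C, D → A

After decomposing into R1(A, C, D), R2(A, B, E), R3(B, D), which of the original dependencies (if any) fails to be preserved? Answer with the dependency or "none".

D → C lies within R1.
A → D lies within R1.
C, D → A lies within R1.
Every dependency is enforceable on the fragments, so the decomposition is dependency-preserving.

none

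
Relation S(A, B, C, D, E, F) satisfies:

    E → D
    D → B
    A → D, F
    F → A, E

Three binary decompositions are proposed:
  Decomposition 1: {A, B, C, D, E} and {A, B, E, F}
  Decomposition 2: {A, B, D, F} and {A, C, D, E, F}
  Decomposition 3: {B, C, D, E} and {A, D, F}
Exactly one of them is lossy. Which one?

Decomposition 1: common = {A, B, E}, closure = {A, B, D, E, F} → lossless.
Decomposition 2: common = {A, D, F}, closure = {A, B, D, E, F} → lossless.
Decomposition 3: common = {D}, closure = {B, D} → lossy.

Decomposition 3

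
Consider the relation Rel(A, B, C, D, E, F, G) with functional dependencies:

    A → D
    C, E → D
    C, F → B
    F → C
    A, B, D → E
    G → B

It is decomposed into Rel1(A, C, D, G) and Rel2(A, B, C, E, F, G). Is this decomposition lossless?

Yes

Common attributes: Rel1 ∩ Rel2 = {A, C, G}.
Closure of {A, C, G}: A → D applies, adding D; G → B applies, adding B; A, B, D → E applies, adding E. So (A, C, G)⁺ = {A, B, C, D, E, G}.
This closure contains every attribute of Rel1, so Rel1 ∩ Rel2 → Rel1. The join is lossless.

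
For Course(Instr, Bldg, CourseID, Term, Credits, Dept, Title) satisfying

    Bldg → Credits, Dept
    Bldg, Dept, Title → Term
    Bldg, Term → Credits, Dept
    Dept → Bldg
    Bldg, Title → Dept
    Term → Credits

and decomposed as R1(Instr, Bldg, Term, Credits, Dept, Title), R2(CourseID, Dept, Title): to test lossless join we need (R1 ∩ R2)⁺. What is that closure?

R1 ∩ R2 = {Dept, Title}.
Dept → Bldg applies, adding Bldg
Bldg → Credits, Dept applies, adding Credits
Bldg, Dept, Title → Term applies, adding Term
Closure: {Bldg, Term, Credits, Dept, Title}.

Bldg, Term, Credits, Dept, Title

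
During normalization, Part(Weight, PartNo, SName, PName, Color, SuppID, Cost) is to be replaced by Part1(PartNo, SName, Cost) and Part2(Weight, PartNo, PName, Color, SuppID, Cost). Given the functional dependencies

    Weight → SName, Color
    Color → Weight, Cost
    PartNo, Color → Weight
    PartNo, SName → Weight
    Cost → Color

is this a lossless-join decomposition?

Yes

Common attributes: Part1 ∩ Part2 = {PartNo, Cost}.
Closure of {PartNo, Cost}: Cost → Color applies, adding Color; Color → Weight, Cost applies, adding Weight; Weight → SName, Color applies, adding SName. So (PartNo, Cost)⁺ = {Weight, PartNo, SName, Color, Cost}.
This closure contains every attribute of Part1, so Part1 ∩ Part2 → Part1. The join is lossless.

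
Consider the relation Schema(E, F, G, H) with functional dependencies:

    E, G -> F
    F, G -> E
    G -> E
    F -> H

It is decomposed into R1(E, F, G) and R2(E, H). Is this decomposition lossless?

Common attributes: R1 ∩ R2 = {E}.
No dependency enlarges {E}, so (E)⁺ = {E}.
The closure contains neither all of R1 = {E, F, G} nor all of R2 = {E, H}, so the common attributes are not a superkey of either fragment. The join is lossy.

No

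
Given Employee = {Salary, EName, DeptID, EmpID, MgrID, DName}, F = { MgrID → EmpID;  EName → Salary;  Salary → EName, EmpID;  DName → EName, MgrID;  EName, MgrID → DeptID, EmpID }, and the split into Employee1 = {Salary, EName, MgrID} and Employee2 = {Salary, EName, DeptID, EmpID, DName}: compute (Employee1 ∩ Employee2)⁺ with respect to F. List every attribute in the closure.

Employee1 ∩ Employee2 = {Salary, EName}.
Salary → EName, EmpID applies, adding EmpID
Closure: {Salary, EName, EmpID}.

Salary, EName, EmpID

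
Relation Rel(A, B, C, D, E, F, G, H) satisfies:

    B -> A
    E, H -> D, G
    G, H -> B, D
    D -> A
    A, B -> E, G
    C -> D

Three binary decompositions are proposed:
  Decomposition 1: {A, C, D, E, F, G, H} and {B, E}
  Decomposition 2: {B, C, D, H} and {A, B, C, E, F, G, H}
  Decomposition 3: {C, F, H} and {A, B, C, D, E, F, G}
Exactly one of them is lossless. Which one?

Decomposition 1: common = {E}, closure = {E} → lossy.
Decomposition 2: common = {B, C, H}, closure = {A, B, C, D, E, G, H} → lossless.
Decomposition 3: common = {C, F}, closure = {A, C, D, F} → lossy.

Decomposition 2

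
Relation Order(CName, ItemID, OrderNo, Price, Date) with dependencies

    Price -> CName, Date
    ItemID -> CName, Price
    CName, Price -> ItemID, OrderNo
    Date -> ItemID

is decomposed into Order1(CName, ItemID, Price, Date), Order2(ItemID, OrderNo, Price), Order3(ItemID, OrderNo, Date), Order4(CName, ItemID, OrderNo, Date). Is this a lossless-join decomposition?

Chase test. Columns are CName, ItemID, OrderNo, Price, Date; row i has aⱼ where attribute j ∈ Orderi, else bᵢⱼ.
Initial tableau (one row per fragment):
  row 1: a1 a2 b13 a4 a5
  row 2: b21 a2 a3 a4 b25
  row 3: b31 a2 a3 b34 a5
  row 4: a1 a2 a3 b44 a5
Rows 1 and 2 agree on Price; apply Price→CName, Date and equate their CName, Date entries.
Rows 1 and 3 agree on ItemID; apply ItemID→CName, Price and equate their CName, Price entries.
Rows 1 and 4 agree on ItemID; apply ItemID→CName, Price and equate their CName, Price entries.
Rows 1 and 2 agree on CName, Price; apply CName, Price→ItemID, OrderNo and equate their ItemID, OrderNo entries.
Row 1 is now all distinguished symbols — the join is lossless.

Yes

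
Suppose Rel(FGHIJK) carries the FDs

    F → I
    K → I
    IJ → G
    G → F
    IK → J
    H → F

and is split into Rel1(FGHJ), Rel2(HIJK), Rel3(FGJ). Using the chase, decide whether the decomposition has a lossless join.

Yes

Chase test. Columns are FGHIJK; row i has aⱼ where attribute j ∈ Reli, else bᵢⱼ.
Initial tableau (one row per fragment):
  row 1: a1 a2 a3 b14 a5 b16
  row 2: b21 b22 a3 a4 a5 a6
  row 3: a1 a2 b33 b34 a5 b36
Rows 1 and 3 agree on F; apply F→I and equate their I entries.
Rows 1 and 2 agree on H; apply H→F and equate their F entries.
Rows 1 and 2 agree on F; apply F→I and equate their I entries.
Rows 1 and 2 agree on IJ; apply IJ→G and equate their G entries.
Row 2 is now all distinguished symbols — the join is lossless.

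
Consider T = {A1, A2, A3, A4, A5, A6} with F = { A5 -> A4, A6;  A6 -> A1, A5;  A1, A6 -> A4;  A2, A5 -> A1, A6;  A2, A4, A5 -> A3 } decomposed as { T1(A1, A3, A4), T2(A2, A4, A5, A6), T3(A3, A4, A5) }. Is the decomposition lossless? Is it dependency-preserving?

lossy and not dependency-preserving

Lossless test (chase): Rows 2 and 3 agree on A5; apply A5→A4, A6 and equate their A4, A6 entries. Rows 2 and 3 agree on A6; apply A6→A1, A5 and equate their A1, A5 entries. No row becomes fully distinguished — the join is lossy.
Dependency preservation: the restricted closure of {A6} across the fragments never reaches {A1, A5}, so A6 → A1, A5 cannot be enforced without a join — not preserved.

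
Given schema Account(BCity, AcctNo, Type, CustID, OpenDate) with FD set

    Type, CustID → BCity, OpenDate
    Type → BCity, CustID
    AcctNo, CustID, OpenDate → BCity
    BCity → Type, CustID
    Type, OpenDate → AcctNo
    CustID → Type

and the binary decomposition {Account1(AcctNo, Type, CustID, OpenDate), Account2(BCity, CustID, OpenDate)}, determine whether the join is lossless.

Common attributes: Account1 ∩ Account2 = {CustID, OpenDate}.
Closure of {CustID, OpenDate}: CustID → Type applies, adding Type; Type, CustID → BCity, OpenDate applies, adding BCity; Type, OpenDate → AcctNo applies, adding AcctNo. So (CustID, OpenDate)⁺ = {BCity, AcctNo, Type, CustID, OpenDate}.
This closure contains every attribute of Account1, so Account1 ∩ Account2 → Account1. The join is lossless.

Yes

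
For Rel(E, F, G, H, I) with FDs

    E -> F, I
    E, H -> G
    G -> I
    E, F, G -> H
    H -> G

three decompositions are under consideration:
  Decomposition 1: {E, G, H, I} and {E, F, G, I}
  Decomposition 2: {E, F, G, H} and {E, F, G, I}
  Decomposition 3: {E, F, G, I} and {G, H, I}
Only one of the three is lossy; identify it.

Decomposition 1: common = {E, G, I}, closure = {E, F, G, H, I} → lossless.
Decomposition 2: common = {E, F, G}, closure = {E, F, G, H, I} → lossless.
Decomposition 3: common = {G, I}, closure = {G, I} → lossy.

Decomposition 3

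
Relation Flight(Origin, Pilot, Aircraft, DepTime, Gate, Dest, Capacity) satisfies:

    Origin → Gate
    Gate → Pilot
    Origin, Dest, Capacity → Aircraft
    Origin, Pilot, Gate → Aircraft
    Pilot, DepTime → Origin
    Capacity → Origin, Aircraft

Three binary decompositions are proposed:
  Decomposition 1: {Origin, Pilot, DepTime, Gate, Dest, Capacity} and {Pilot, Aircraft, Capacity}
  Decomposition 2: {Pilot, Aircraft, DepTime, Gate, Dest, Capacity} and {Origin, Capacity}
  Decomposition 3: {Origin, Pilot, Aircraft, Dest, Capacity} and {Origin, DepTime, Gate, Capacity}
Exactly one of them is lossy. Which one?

Decomposition 1: common = {Pilot, Capacity}, closure = {Origin, Pilot, Aircraft, Gate, Capacity} → lossless.
Decomposition 2: common = {Capacity}, closure = {Origin, Pilot, Aircraft, Gate, Capacity} → lossless.
Decomposition 3: common = {Origin, Capacity}, closure = {Origin, Pilot, Aircraft, Gate, Capacity} → lossy.

Decomposition 3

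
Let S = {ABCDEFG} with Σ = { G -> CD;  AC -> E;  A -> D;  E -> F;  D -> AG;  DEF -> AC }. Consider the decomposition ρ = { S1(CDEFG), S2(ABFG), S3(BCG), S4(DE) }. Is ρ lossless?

Chase test. Columns are ABCDEFG; row i has aⱼ where attribute j ∈ Si, else bᵢⱼ.
Initial tableau (one row per fragment):
  row 1: b11 b12 a3 a4 a5 a6 a7
  row 2: a1 a2 b23 b24 b25 a6 a7
  row 3: b31 a2 a3 b34 b35 b36 a7
  row 4: b41 b42 b43 a4 a5 b46 b47
Rows 1 and 2 agree on G; apply G→CD and equate their CD entries.
Rows 1 and 3 agree on G; apply G→CD and equate their CD entries.
Rows 1 and 4 agree on E; apply E→F and equate their F entries.
Rows 1 and 2 agree on D; apply D→AG and equate their AG entries.
Rows 1 and 3 agree on D; apply D→AG and equate their AG entries.
Rows 1 and 4 agree on D; apply D→AG and equate their AG entries.
Rows 1 and 4 agree on DEF; apply DEF→AC and equate their AC entries.
Rows 1 and 2 agree on AC; apply AC→E and equate their E entries.
Rows 1 and 3 agree on AC; apply AC→E and equate their E entries.
Rows 1 and 3 agree on E; apply E→F and equate their F entries.
Row 2 is now all distinguished symbols — the join is lossless.

Yes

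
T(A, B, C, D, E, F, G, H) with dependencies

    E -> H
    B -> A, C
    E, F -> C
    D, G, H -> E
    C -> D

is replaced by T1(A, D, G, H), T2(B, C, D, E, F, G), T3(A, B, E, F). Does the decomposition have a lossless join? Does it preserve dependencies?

Lossless test (chase): Rows 2 and 3 agree on E; apply E→H and equate their H entries. Rows 2 and 3 agree on B; apply B→A, C and equate their A, C entries. Rows 2 and 3 agree on C; apply C→D and equate their D entries. No row becomes fully distinguished — the join is lossy.
Dependency preservation: the restricted closure of {E} across the fragments never reaches {H}, so E → H cannot be enforced without a join — not preserved.

lossy and not dependency-preserving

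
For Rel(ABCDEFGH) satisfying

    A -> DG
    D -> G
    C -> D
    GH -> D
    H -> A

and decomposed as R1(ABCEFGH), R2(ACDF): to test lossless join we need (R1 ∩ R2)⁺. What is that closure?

ACDFG

R1 ∩ R2 = {ACF}.
A → DG applies, adding DG
Closure: {ACDFG}.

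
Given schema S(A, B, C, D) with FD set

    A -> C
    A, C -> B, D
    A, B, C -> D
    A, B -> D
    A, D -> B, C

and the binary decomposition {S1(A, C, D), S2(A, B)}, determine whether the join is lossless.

Common attributes: S1 ∩ S2 = {A}.
Closure of {A}: A → C applies, adding C; A, C → B, D applies, adding B, D. So (A)⁺ = {A, B, C, D}.
This closure contains every attribute of S1, so S1 ∩ S2 → S1. The join is lossless.

Yes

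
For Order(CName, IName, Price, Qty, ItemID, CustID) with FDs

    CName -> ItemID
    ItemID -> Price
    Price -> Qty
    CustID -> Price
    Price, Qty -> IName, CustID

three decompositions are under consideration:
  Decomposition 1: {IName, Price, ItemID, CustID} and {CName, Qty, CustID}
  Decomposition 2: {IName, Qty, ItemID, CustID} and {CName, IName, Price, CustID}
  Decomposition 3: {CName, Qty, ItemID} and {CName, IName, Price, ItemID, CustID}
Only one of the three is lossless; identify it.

Decomposition 1: common = {CustID}, closure = {IName, Price, Qty, CustID} → lossy.
Decomposition 2: common = {IName, CustID}, closure = {IName, Price, Qty, CustID} → lossy.
Decomposition 3: common = {CName, ItemID}, closure = {CName, IName, Price, Qty, ItemID, CustID} → lossless.

Decomposition 3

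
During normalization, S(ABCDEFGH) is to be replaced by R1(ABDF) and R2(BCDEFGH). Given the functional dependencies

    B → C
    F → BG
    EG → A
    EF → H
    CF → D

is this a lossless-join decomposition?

Common attributes: R1 ∩ R2 = {BDF}.
Closure of {BDF}: B → C applies, adding C; F → BG applies, adding G. So (BDF)⁺ = {BCDFG}.
The closure contains neither all of R1 = {ABDF} nor all of R2 = {BCDEFGH}, so the common attributes are not a superkey of either fragment. The join is lossy.

No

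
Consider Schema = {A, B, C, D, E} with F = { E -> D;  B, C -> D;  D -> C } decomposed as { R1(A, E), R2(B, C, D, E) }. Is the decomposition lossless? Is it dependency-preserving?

lossy but dependency-preserving

Lossless test: (E)⁺ = {C, D, E}, which is a superkey of neither fragment — lossy.
Dependency preservation: every FD's attributes lie within a single fragment, so each can be enforced locally — preserved.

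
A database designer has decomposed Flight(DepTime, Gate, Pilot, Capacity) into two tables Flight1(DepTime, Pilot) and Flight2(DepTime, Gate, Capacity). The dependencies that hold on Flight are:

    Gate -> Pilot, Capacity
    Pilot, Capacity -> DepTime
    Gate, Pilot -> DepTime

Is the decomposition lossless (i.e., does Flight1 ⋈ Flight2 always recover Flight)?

Common attributes: Flight1 ∩ Flight2 = {DepTime}.
No dependency enlarges {DepTime}, so (DepTime)⁺ = {DepTime}.
The closure contains neither all of Flight1 = {DepTime, Pilot} nor all of Flight2 = {DepTime, Gate, Capacity}, so the common attributes are not a superkey of either fragment. The join is lossy.

No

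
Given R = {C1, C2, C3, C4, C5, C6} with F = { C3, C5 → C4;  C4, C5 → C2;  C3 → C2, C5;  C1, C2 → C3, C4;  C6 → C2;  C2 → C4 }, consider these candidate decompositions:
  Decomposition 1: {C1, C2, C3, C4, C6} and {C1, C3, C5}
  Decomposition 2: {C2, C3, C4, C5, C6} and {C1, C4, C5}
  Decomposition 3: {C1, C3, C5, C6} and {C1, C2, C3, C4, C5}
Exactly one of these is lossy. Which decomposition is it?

Decomposition 2

Decomposition 1: common = {C1, C3}, closure = {C1, C2, C3, C4, C5} → lossless.
Decomposition 2: common = {C4, C5}, closure = {C2, C4, C5} → lossy.
Decomposition 3: common = {C1, C3, C5}, closure = {C1, C2, C3, C4, C5} → lossless.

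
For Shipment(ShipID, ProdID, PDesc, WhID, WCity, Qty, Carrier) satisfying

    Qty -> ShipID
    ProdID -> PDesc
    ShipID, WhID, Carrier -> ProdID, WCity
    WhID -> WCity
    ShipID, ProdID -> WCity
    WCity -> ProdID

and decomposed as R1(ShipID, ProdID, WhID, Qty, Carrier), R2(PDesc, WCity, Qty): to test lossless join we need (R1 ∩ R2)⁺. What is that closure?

R1 ∩ R2 = {Qty}.
Qty → ShipID applies, adding ShipID
Closure: {ShipID, Qty}.

ShipID, Qty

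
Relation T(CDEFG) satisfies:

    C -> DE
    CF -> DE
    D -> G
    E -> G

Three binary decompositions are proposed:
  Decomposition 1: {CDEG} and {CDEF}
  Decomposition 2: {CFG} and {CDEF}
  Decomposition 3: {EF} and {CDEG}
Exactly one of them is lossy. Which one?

Decomposition 3

Decomposition 1: common = {CDE}, closure = {CDEG} → lossless.
Decomposition 2: common = {CF}, closure = {CDEFG} → lossless.
Decomposition 3: common = {E}, closure = {EG} → lossy.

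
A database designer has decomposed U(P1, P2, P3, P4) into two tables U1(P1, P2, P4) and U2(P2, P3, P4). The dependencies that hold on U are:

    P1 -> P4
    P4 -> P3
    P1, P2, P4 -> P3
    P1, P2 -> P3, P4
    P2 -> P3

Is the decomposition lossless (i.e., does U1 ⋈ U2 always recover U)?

Common attributes: U1 ∩ U2 = {P2, P4}.
Closure of {P2, P4}: P4 → P3 applies, adding P3. So (P2, P4)⁺ = {P2, P3, P4}.
This closure contains every attribute of U2, so U1 ∩ U2 → U2. The join is lossless.

Yes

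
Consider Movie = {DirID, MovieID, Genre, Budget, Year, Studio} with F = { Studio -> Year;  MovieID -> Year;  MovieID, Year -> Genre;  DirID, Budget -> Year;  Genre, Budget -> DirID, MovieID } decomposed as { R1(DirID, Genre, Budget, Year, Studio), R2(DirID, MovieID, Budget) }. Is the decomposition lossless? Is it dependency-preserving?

Lossless test: (DirID, Budget)⁺ = {DirID, Budget, Year}, which is a superkey of neither fragment — lossy.
Dependency preservation: the restricted closure of {MovieID} across the fragments never reaches {Year}, so MovieID → Year cannot be enforced without a join — not preserved.

lossy and not dependency-preserving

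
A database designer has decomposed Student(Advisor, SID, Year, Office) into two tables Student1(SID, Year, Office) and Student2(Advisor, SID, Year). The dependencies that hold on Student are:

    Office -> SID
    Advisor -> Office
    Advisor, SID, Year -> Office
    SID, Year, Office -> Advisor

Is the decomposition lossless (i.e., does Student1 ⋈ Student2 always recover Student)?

No

Common attributes: Student1 ∩ Student2 = {SID, Year}.
No dependency enlarges {SID, Year}, so (SID, Year)⁺ = {SID, Year}.
The closure contains neither all of Student1 = {SID, Year, Office} nor all of Student2 = {Advisor, SID, Year}, so the common attributes are not a superkey of either fragment. The join is lossy.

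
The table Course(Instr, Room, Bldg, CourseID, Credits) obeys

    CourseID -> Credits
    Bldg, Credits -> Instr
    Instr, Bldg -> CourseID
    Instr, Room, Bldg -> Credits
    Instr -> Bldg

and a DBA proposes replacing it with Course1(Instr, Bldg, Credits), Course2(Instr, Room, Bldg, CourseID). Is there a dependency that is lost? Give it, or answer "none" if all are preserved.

CourseID -> Credits

Check CourseID → Credits: no single fragment contains all of {CourseID, Credits}, and the restricted closure of {CourseID} across the fragments never reaches {Credits}.
Bldg, Credits → Instr is preserved.
Instr, Bldg → CourseID is preserved.
Instr, Room, Bldg → Credits is preserved.
Instr → Bldg is preserved.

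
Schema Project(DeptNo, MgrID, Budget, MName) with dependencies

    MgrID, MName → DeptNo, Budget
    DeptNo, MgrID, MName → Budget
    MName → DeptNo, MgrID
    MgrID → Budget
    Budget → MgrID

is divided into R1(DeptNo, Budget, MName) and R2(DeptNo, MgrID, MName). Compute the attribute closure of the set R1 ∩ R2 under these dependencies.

R1 ∩ R2 = {DeptNo, MName}.
MName → DeptNo, MgrID applies, adding MgrID
MgrID → Budget applies, adding Budget
Closure: {DeptNo, MgrID, Budget, MName}.

DeptNo, MgrID, Budget, MName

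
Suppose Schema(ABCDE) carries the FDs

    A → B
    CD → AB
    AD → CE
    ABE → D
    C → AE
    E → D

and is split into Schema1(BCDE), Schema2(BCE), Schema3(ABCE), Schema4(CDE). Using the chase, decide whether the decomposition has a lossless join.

Yes

Chase test. Columns are ABCDE; row i has aⱼ where attribute j ∈ Schemai, else bᵢⱼ.
Initial tableau (one row per fragment):
  row 1: b11 a2 a3 a4 a5
  row 2: b21 a2 a3 b24 a5
  row 3: a1 a2 a3 b34 a5
  row 4: b41 b42 a3 a4 a5
Rows 1 and 4 agree on CD; apply CD→AB and equate their AB entries.
Rows 1 and 2 agree on C; apply C→AE and equate their AE entries.
Rows 1 and 3 agree on C; apply C→AE and equate their AE entries.
Rows 1 and 2 agree on E; apply E→D and equate their D entries.
Rows 1 and 3 agree on E; apply E→D and equate their D entries.
Row 1 is now all distinguished symbols — the join is lossless.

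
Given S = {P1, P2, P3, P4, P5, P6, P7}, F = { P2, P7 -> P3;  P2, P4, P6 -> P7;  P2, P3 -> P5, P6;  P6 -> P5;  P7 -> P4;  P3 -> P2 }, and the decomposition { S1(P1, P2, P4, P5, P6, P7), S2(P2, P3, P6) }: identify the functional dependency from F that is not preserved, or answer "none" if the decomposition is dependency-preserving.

Check P2, P7 → P3: no single fragment contains all of {P2, P3, P7}, and the restricted closure of {P2, P7} across the fragments never reaches {P3}.
P2, P4, P6 → P7 is preserved.
P2, P3 → P5, P6 is preserved.
P6 → P5 is preserved.
P7 → P4 is preserved.
P3 → P2 is preserved.

P2, P7 -> P3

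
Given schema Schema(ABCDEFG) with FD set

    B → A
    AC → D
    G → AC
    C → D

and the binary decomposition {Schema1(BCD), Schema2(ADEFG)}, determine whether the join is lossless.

No

Common attributes: Schema1 ∩ Schema2 = {D}.
No dependency enlarges {D}, so (D)⁺ = {D}.
The closure contains neither all of Schema1 = {BCD} nor all of Schema2 = {ADEFG}, so the common attributes are not a superkey of either fragment. The join is lossy.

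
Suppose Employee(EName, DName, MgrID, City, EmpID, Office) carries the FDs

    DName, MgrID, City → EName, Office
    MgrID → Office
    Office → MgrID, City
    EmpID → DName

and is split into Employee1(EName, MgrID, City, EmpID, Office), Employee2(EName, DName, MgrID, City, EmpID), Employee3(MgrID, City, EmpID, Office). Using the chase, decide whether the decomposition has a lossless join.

Chase test. Columns are EName, DName, MgrID, City, EmpID, Office; row i has aⱼ where attribute j ∈ Employeei, else bᵢⱼ.
Initial tableau (one row per fragment):
  row 1: a1 b12 a3 a4 a5 a6
  row 2: a1 a2 a3 a4 a5 b26
  row 3: b31 b32 a3 a4 a5 a6
Rows 1 and 2 agree on MgrID; apply MgrID→Office and equate their Office entries.
Rows 1 and 2 agree on EmpID; apply EmpID→DName and equate their DName entries.
Rows 1 and 3 agree on EmpID; apply EmpID→DName and equate their DName entries.
Rows 1 and 3 agree on DName, MgrID, City; apply DName, MgrID, City→EName, Office and equate their EName, Office entries.
Row 1 is now all distinguished symbols — the join is lossless.

Yes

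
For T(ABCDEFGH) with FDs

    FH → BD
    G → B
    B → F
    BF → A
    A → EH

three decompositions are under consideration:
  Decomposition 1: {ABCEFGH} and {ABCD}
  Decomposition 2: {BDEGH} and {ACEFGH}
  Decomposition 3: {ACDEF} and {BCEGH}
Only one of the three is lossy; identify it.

Decomposition 3

Decomposition 1: common = {ABC}, closure = {ABCDEFH} → lossless.
Decomposition 2: common = {EGH}, closure = {ABDEFGH} → lossless.
Decomposition 3: common = {CE}, closure = {CE} → lossy.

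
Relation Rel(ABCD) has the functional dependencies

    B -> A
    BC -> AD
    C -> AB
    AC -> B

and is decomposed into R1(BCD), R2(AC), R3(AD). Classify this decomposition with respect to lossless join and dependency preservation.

Lossless test (chase): Rows 1 and 2 agree on C; apply C→AB and equate their AB entries. Rows 1 and 2 agree on BC; apply BC→AD and equate their AD entries. Row 1 is now all distinguished symbols — the join is lossless.
Dependency preservation: the restricted closure of {B} across the fragments never reaches {A}, so B → A cannot be enforced without a join — not preserved.

lossless but not dependency-preserving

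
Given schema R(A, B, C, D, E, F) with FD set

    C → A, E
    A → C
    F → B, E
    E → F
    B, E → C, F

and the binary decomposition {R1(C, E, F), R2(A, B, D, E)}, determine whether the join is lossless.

Common attributes: R1 ∩ R2 = {E}.
Closure of {E}: E → F applies, adding F; F → B, E applies, adding B; B, E → C, F applies, adding C; C → A, E applies, adding A. So (E)⁺ = {A, B, C, E, F}.
This closure contains every attribute of R1, so R1 ∩ R2 → R1. The join is lossless.

Yes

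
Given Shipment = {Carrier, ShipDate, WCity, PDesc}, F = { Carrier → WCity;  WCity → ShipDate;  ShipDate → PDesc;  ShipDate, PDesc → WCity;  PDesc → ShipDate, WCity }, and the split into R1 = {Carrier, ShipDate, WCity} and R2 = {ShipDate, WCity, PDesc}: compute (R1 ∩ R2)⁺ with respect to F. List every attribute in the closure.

R1 ∩ R2 = {ShipDate, WCity}.
ShipDate → PDesc applies, adding PDesc
Closure: {ShipDate, WCity, PDesc}.

ShipDate, WCity, PDesc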